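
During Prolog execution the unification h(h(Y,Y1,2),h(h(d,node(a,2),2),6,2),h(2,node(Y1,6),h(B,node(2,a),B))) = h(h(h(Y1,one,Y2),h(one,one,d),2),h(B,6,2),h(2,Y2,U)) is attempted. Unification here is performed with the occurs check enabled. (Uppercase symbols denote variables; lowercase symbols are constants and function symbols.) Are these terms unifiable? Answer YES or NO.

YES

Decompose h/3: h(Y,Y1,2) = h(h(Y1,one,Y2),h(one,one,d),2),  h(h(d,node(a,2),2),6,2) = h(B,6,2),  h(2,node(Y1,6),h(B,node(2,a),B)) = h(2,Y2,U).
Decompose h/3: Y = h(Y1,one,Y2),  Y1 = h(one,one,d),  2 = 2.
Bind Y := h(Y1,one,Y2); no other remaining equation mentions Y.
Bind Y1 := h(one,one,d); substituting into the one remaining equation that mentions Y1 gives: h(2,node(h(one,one,d),6),h(B,node(2,a),B)) = h(2,Y2,U). Substituting into the earlier binding gives Y := h(h(one,one,d),one,Y2).
Delete trivial equation 2 = 2.
Decompose h/3: h(d,node(a,2),2) = B,  6 = 6,  2 = 2.
Bind B := h(d,node(a,2),2); substituting into the one remaining equation that mentions B gives: h(2,node(h(one,one,d),6),h(h(d,node(a,2),2),node(2,a),h(d,node(a,2),2))) = h(2,Y2,U).
Delete trivial equation 6 = 6.
Delete trivial equation 2 = 2.
Decompose h/3: 2 = 2,  node(h(one,one,d),6) = Y2,  h(h(d,node(a,2),2),node(2,a),h(d,node(a,2),2)) = U.
Delete trivial equation 2 = 2.
Bind Y2 := node(h(one,one,d),6); no other remaining equation mentions Y2. Substituting into the earlier binding gives Y := h(h(one,one,d),one,node(h(one,one,d),6)).
Bind U := h(h(d,node(a,2),2),node(2,a),h(d,node(a,2),2)).
No equations remain and no clash or occurs-check failure arose, so a unifier exists.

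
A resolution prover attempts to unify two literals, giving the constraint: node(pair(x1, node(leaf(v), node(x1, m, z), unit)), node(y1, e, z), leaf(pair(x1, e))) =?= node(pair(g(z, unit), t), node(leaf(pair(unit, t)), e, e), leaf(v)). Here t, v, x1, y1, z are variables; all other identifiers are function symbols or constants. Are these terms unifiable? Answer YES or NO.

YES

Decompose node/3: pair(x1, node(leaf(v), node(x1, m, z), unit)) =?= pair(g(z, unit), t),  node(y1, e, z) =?= node(leaf(pair(unit, t)), e, e),  leaf(pair(x1, e)) =?= leaf(v).
Decompose pair/2: x1 =?= g(z, unit),  node(leaf(v), node(x1, m, z), unit) =?= t.
Bind x1 := g(z, unit); substituting into the 2 remaining equations that mention x1 gives: node(leaf(v), node(g(z, unit), m, z), unit) =?= t,  leaf(pair(g(z, unit), e)) =?= leaf(v).
Bind t := node(leaf(v), node(g(z, unit), m, z), unit); substituting into the one remaining equation that mentions t gives: node(y1, e, z) =?= node(leaf(pair(unit, node(leaf(v), node(g(z, unit), m, z), unit))), e, e).
Decompose node/3: y1 =?= leaf(pair(unit, node(leaf(v), node(g(z, unit), m, z), unit))),  e =?= e,  z =?= e.
Bind y1 := leaf(pair(unit, node(leaf(v), node(g(z, unit), m, z), unit))); no other remaining equation mentions y1.
Delete trivial equation e =?= e.
Bind z := e; substituting into the remaining equation gives: leaf(pair(g(e, unit), e)) =?= leaf(v). Substituting into the earlier bindings gives x1 := g(e, unit), t := node(leaf(v), node(g(e, unit), m, e), unit), y1 := leaf(pair(unit, node(leaf(v), node(g(e, unit), m, e), unit))).
Decompose leaf/1: pair(g(e, unit), e) =?= v.
Bind v := pair(g(e, unit), e). Substituting into the earlier bindings gives t := node(leaf(pair(g(e, unit), e)), node(g(e, unit), m, e), unit), y1 := leaf(pair(unit, node(leaf(pair(g(e, unit), e)), node(g(e, unit), m, e), unit))).
No equations remain and no clash or occurs-check failure arose, so a unifier exists.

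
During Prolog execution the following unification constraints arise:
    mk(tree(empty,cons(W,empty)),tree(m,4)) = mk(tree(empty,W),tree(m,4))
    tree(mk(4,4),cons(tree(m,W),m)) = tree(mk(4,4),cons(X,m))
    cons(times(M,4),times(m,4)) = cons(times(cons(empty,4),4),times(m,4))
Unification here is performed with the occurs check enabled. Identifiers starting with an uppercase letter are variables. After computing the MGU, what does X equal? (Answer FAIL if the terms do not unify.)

Decompose mk/2: tree(empty,cons(W,empty)) = tree(empty,W),  tree(m,4) = tree(m,4).
Decompose tree/2: empty = empty,  cons(W,empty) = W.
Delete trivial equation empty = empty.
Occurs check fails: W occurs in cons(W,empty); the equation W = cons(W,empty) has no finite solution.

FAIL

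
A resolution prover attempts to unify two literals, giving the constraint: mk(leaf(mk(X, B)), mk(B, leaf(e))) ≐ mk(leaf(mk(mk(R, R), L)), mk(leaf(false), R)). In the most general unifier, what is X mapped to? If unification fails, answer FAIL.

mk(leaf(e), leaf(e))

Decompose mk/2: leaf(mk(X, B)) ≐ leaf(mk(mk(R, R), L)),  mk(B, leaf(e)) ≐ mk(leaf(false), R).
Decompose leaf/1: mk(X, B) ≐ mk(mk(R, R), L).
Decompose mk/2: X ≐ mk(R, R),  B ≐ L.
Bind X := mk(R, R); no other remaining equation mentions X.
Bind B := L; substituting into the remaining equation gives: mk(L, leaf(e)) ≐ mk(leaf(false), R).
Decompose mk/2: L ≐ leaf(false),  leaf(e) ≐ R.
Bind L := leaf(false); no other remaining equation mentions L. Substituting into the earlier binding gives B := leaf(false).
Bind R := leaf(e). Substituting into the earlier binding gives X := mk(leaf(e), leaf(e)).
MGU = { X -> mk(leaf(e), leaf(e)), B -> leaf(false), L -> leaf(false), R -> leaf(e) }, so X -> mk(leaf(e), leaf(e)).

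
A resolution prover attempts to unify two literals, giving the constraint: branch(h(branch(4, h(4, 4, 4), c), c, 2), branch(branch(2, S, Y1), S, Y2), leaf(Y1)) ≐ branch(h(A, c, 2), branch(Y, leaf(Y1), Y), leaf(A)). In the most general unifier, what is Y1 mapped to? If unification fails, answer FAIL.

Decompose branch/3: h(branch(4, h(4, 4, 4), c), c, 2) ≐ h(A, c, 2),  branch(branch(2, S, Y1), S, Y2) ≐ branch(Y, leaf(Y1), Y),  leaf(Y1) ≐ leaf(A).
Decompose h/3: branch(4, h(4, 4, 4), c) ≐ A,  c ≐ c,  2 ≐ 2.
Bind A := branch(4, h(4, 4, 4), c); substituting into the one remaining equation that mentions A gives: leaf(Y1) ≐ leaf(branch(4, h(4, 4, 4), c)).
Delete trivial equation c ≐ c.
Delete trivial equation 2 ≐ 2.
Decompose branch/3: branch(2, S, Y1) ≐ Y,  S ≐ leaf(Y1),  Y2 ≐ Y.
Bind Y := branch(2, S, Y1); substituting into the one remaining equation that mentions Y gives: Y2 ≐ branch(2, S, Y1).
Bind S := leaf(Y1); substituting into the one remaining equation that mentions S gives: Y2 ≐ branch(2, leaf(Y1), Y1). Substituting into the earlier binding gives Y := branch(2, leaf(Y1), Y1).
Bind Y2 := branch(2, leaf(Y1), Y1); no other remaining equation mentions Y2.
Decompose leaf/1: Y1 ≐ branch(4, h(4, 4, 4), c).
Bind Y1 := branch(4, h(4, 4, 4), c). Substituting into the earlier bindings gives Y := branch(2, leaf(branch(4, h(4, 4, 4), c)), branch(4, h(4, 4, 4), c)), S := leaf(branch(4, h(4, 4, 4), c)), Y2 := branch(2, leaf(branch(4, h(4, 4, 4), c)), branch(4, h(4, 4, 4), c)).
MGU = { A := branch(4, h(4, 4, 4), c), Y := branch(2, leaf(branch(4, h(4, 4, 4), c)), branch(4, h(4, 4, 4), c)), S := leaf(branch(4, h(4, 4, 4), c)), Y2 := branch(2, leaf(branch(4, h(4, 4, 4), c)), branch(4, h(4, 4, 4), c)), Y1 := branch(4, h(4, 4, 4), c) }, so Y1 := branch(4, h(4, 4, 4), c).

branch(4, h(4, 4, 4), c)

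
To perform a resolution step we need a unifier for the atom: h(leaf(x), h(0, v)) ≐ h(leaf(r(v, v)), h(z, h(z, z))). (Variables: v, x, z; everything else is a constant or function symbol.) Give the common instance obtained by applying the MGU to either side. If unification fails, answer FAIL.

h(leaf(r(h(0, 0), h(0, 0))), h(0, h(0, 0)))

Decompose h/2: leaf(x) ≐ leaf(r(v, v)),  h(0, v) ≐ h(z, h(z, z)).
Decompose leaf/1: x ≐ r(v, v).
Bind x := r(v, v); no other remaining equation mentions x.
Decompose h/2: 0 ≐ z,  v ≐ h(z, z).
Bind z := 0; substituting into the remaining equation gives: v ≐ h(0, 0).
Bind v := h(0, 0). Substituting into the earlier binding gives x := r(h(0, 0), h(0, 0)).
Applying the MGU to either side gives h(leaf(r(h(0, 0), h(0, 0))), h(0, h(0, 0))).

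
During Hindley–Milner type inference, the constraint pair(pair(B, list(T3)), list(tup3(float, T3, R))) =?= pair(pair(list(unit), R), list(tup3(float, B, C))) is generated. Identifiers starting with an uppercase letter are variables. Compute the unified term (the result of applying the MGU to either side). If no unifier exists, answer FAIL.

pair(pair(list(unit), list(list(unit))), list(tup3(float, list(unit), list(list(unit)))))

Decompose pair/2: pair(B, list(T3)) =?= pair(list(unit), R),  list(tup3(float, T3, R)) =?= list(tup3(float, B, C)).
Decompose pair/2: B =?= list(unit),  list(T3) =?= R.
Bind B := list(unit); substituting into the one remaining equation that mentions B gives: list(tup3(float, T3, R)) =?= list(tup3(float, list(unit), C)).
Bind R := list(T3); substituting into the remaining equation gives: list(tup3(float, T3, list(T3))) =?= list(tup3(float, list(unit), C)).
Decompose list/1: tup3(float, T3, list(T3)) =?= tup3(float, list(unit), C).
Decompose tup3/3: float =?= float,  T3 =?= list(unit),  list(T3) =?= C.
Delete trivial equation float =?= float.
Bind T3 := list(unit); substituting into the remaining equation gives: list(list(unit)) =?= C. Substituting into the earlier binding gives R := list(list(unit)).
Bind C := list(list(unit)).
Applying the MGU to either side gives pair(pair(list(unit), list(list(unit))), list(tup3(float, list(unit), list(list(unit))))).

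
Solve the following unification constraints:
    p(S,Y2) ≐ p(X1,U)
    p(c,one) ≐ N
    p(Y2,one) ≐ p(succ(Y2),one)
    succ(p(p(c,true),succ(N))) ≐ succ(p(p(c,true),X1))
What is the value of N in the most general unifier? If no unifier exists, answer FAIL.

FAIL

Decompose p/2: S ≐ X1,  Y2 ≐ U.
Bind S := X1; no other remaining equation mentions S.
Bind Y2 := U; substituting into the one remaining equation that mentions Y2 gives: p(U,one) ≐ p(succ(U),one).
Bind N := p(c,one); substituting into the one remaining equation that mentions N gives: succ(p(p(c,true),succ(p(c,one)))) ≐ succ(p(p(c,true),X1)).
Decompose p/2: U ≐ succ(U),  one ≐ one.
Occurs check fails: U occurs in succ(U); the equation U ≐ succ(U) has no finite solution.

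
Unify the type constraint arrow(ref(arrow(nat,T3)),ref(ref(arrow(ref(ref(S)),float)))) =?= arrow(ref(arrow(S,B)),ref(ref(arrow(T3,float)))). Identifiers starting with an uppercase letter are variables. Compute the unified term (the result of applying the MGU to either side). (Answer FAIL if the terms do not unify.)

arrow(ref(arrow(nat,ref(ref(nat)))),ref(ref(arrow(ref(ref(nat)),float))))

Decompose arrow/2: ref(arrow(nat,T3)) =?= ref(arrow(S,B)),  ref(ref(arrow(ref(ref(S)),float))) =?= ref(ref(arrow(T3,float))).
Decompose ref/1: arrow(nat,T3) =?= arrow(S,B).
Decompose arrow/2: nat =?= S,  T3 =?= B.
Bind S := nat; substituting into the one remaining equation that mentions S gives: ref(ref(arrow(ref(ref(nat)),float))) =?= ref(ref(arrow(T3,float))).
Bind T3 := B; substituting into the remaining equation gives: ref(ref(arrow(ref(ref(nat)),float))) =?= ref(ref(arrow(B,float))).
Decompose ref/1: ref(arrow(ref(ref(nat)),float)) =?= ref(arrow(B,float)).
Decompose ref/1: arrow(ref(ref(nat)),float) =?= arrow(B,float).
Decompose arrow/2: ref(ref(nat)) =?= B,  float =?= float.
Bind B := ref(ref(nat)); no other remaining equation mentions B. Substituting into the earlier binding gives T3 := ref(ref(nat)).
Delete trivial equation float =?= float.
Applying the MGU to either side gives arrow(ref(arrow(nat,ref(ref(nat)))),ref(ref(arrow(ref(ref(nat)),float)))).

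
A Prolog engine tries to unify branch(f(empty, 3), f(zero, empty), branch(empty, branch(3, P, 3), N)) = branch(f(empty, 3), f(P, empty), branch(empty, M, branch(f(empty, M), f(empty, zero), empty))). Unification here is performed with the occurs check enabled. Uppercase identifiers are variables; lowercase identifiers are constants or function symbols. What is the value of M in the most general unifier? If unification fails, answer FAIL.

branch(3, zero, 3)

Decompose branch/3: f(empty, 3) = f(empty, 3),  f(zero, empty) = f(P, empty),  branch(empty, branch(3, P, 3), N) = branch(empty, M, branch(f(empty, M), f(empty, zero), empty)).
Delete trivial equation f(empty, 3) = f(empty, 3).
Decompose f/2: zero = P,  empty = empty.
Bind P := zero; substituting into the one remaining equation that mentions P gives: branch(empty, branch(3, zero, 3), N) = branch(empty, M, branch(f(empty, M), f(empty, zero), empty)).
Delete trivial equation empty = empty.
Decompose branch/3: empty = empty,  branch(3, zero, 3) = M,  N = branch(f(empty, M), f(empty, zero), empty).
Delete trivial equation empty = empty.
Bind M := branch(3, zero, 3); substituting into the remaining equation gives: N = branch(f(empty, branch(3, zero, 3)), f(empty, zero), empty).
Bind N := branch(f(empty, branch(3, zero, 3)), f(empty, zero), empty).
MGU = { P = zero, M = branch(3, zero, 3), N = branch(f(empty, branch(3, zero, 3)), f(empty, zero), empty) }, so M = branch(3, zero, 3).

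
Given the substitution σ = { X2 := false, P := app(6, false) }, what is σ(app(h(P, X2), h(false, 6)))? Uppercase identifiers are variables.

app(h(app(6, false), false), h(false, 6))

Replace each occurrence of X2 with false.
Replace each occurrence of P with app(6, false).
Result: app(h(app(6, false), false), h(false, 6)).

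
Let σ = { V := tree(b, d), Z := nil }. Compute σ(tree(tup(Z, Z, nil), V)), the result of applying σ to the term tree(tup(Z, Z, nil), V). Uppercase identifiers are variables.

tree(tup(nil, nil, nil), tree(b, d))

Replace each occurrence of V with tree(b, d).
Replace each occurrence of Z with nil.
Result: tree(tup(nil, nil, nil), tree(b, d)).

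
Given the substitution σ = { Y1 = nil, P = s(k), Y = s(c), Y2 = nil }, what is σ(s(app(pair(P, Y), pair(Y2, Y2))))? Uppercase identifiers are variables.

Replace each occurrence of P with s(k).
Replace each occurrence of Y with s(c).
Replace each occurrence of Y2 with nil.
Result: s(app(pair(s(k), s(c)), pair(nil, nil))).

s(app(pair(s(k), s(c)), pair(nil, nil)))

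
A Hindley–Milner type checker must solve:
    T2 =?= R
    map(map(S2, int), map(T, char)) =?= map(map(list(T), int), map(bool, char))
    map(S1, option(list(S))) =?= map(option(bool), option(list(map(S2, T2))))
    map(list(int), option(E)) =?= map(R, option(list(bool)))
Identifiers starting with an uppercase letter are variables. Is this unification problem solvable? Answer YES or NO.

YES

Bind T2 := R; substituting into the one remaining equation that mentions T2 gives: map(S1, option(list(S))) =?= map(option(bool), option(list(map(S2, R)))).
Decompose map/2: map(S2, int) =?= map(list(T), int),  map(T, char) =?= map(bool, char).
Decompose map/2: S2 =?= list(T),  int =?= int.
Bind S2 := list(T); substituting into the one remaining equation that mentions S2 gives: map(S1, option(list(S))) =?= map(option(bool), option(list(map(list(T), R)))).
Delete trivial equation int =?= int.
Decompose map/2: T =?= bool,  char =?= char.
Bind T := bool; substituting into the one remaining equation that mentions T gives: map(S1, option(list(S))) =?= map(option(bool), option(list(map(list(bool), R)))). Substituting into the earlier binding gives S2 := list(bool).
Delete trivial equation char =?= char.
Decompose map/2: S1 =?= option(bool),  option(list(S)) =?= option(list(map(list(bool), R))).
Bind S1 := option(bool); no other remaining equation mentions S1.
Decompose option/1: list(S) =?= list(map(list(bool), R)).
Decompose list/1: S =?= map(list(bool), R).
Bind S := map(list(bool), R); no other remaining equation mentions S.
Decompose map/2: list(int) =?= R,  option(E) =?= option(list(bool)).
Bind R := list(int); no other remaining equation mentions R. Substituting into the earlier bindings gives T2 := list(int), S := map(list(bool), list(int)).
Decompose option/1: E =?= list(bool).
Bind E := list(bool).
No equations remain and no clash or occurs-check failure arose, so a unifier exists.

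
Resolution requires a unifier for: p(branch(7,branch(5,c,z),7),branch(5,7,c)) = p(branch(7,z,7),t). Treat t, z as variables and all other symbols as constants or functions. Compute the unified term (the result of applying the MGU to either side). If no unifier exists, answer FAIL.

FAIL

Decompose p/2: branch(7,branch(5,c,z),7) = branch(7,z,7),  branch(5,7,c) = t.
Decompose branch/3: 7 = 7,  branch(5,c,z) = z,  7 = 7.
Delete trivial equation 7 = 7.
Occurs check fails: z occurs in branch(5,c,z); the equation z = branch(5,c,z) has no finite solution.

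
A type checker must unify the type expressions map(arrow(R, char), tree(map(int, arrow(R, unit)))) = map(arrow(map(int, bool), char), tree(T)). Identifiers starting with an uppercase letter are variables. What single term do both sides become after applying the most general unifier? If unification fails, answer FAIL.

Decompose map/2: arrow(R, char) = arrow(map(int, bool), char),  tree(map(int, arrow(R, unit))) = tree(T).
Decompose arrow/2: R = map(int, bool),  char = char.
Bind R := map(int, bool); substituting into the one remaining equation that mentions R gives: tree(map(int, arrow(map(int, bool), unit))) = tree(T).
Delete trivial equation char = char.
Decompose tree/1: map(int, arrow(map(int, bool), unit)) = T.
Bind T := map(int, arrow(map(int, bool), unit)).
Applying the MGU to either side gives map(arrow(map(int, bool), char), tree(map(int, arrow(map(int, bool), unit)))).

map(arrow(map(int, bool), char), tree(map(int, arrow(map(int, bool), unit))))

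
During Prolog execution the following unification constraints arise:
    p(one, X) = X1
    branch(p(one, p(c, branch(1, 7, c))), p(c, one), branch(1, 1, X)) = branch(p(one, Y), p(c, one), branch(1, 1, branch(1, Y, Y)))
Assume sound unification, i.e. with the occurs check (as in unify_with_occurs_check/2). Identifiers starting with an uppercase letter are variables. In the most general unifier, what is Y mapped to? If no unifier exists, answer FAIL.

p(c, branch(1, 7, c))

Bind X1 := p(one, X); no other remaining equation mentions X1.
Decompose branch/3: p(one, p(c, branch(1, 7, c))) = p(one, Y),  p(c, one) = p(c, one),  branch(1, 1, X) = branch(1, 1, branch(1, Y, Y)).
Decompose p/2: one = one,  p(c, branch(1, 7, c)) = Y.
Delete trivial equation one = one.
Bind Y := p(c, branch(1, 7, c)); substituting into the one remaining equation that mentions Y gives: branch(1, 1, X) = branch(1, 1, branch(1, p(c, branch(1, 7, c)), p(c, branch(1, 7, c)))).
Delete trivial equation p(c, one) = p(c, one).
Decompose branch/3: 1 = 1,  1 = 1,  X = branch(1, p(c, branch(1, 7, c)), p(c, branch(1, 7, c))).
Delete trivial equation 1 = 1.
Delete trivial equation 1 = 1.
Bind X := branch(1, p(c, branch(1, 7, c)), p(c, branch(1, 7, c))). Substituting into the earlier binding gives X1 := p(one, branch(1, p(c, branch(1, 7, c)), p(c, branch(1, 7, c)))).
MGU = { X1 = p(one, branch(1, p(c, branch(1, 7, c)), p(c, branch(1, 7, c)))), Y = p(c, branch(1, 7, c)), X = branch(1, p(c, branch(1, 7, c)), p(c, branch(1, 7, c))) }, so Y = p(c, branch(1, 7, c)).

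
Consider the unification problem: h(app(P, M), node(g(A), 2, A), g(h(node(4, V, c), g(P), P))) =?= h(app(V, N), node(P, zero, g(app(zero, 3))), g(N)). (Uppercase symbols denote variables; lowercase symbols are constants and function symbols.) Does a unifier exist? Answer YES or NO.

Decompose h/3: app(P, M) =?= app(V, N),  node(g(A), 2, A) =?= node(P, zero, g(app(zero, 3))),  g(h(node(4, V, c), g(P), P)) =?= g(N).
Decompose app/2: P =?= V,  M =?= N.
Bind P := V; substituting into the 2 remaining equations that mention P gives: node(g(A), 2, A) =?= node(V, zero, g(app(zero, 3))),  g(h(node(4, V, c), g(V), V)) =?= g(N).
Bind M := N; no other remaining equation mentions M.
Decompose node/3: g(A) =?= V,  2 =?= zero,  A =?= g(app(zero, 3)).
Bind V := g(A); substituting into the one remaining equation that mentions V gives: g(h(node(4, g(A), c), g(g(A)), g(A))) =?= g(N). Substituting into the earlier binding gives P := g(A).
Clash: constants 2 and zero differ; no unifier exists.

NO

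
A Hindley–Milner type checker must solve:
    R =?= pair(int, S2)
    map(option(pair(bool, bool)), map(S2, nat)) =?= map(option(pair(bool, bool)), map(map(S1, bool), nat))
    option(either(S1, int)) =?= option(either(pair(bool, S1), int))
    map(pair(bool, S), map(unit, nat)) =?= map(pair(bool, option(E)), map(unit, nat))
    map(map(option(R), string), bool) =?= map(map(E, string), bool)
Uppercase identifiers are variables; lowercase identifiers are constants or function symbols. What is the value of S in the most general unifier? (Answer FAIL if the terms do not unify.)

Bind R := pair(int, S2); substituting into the one remaining equation that mentions R gives: map(map(option(pair(int, S2)), string), bool) =?= map(map(E, string), bool).
Decompose map/2: option(pair(bool, bool)) =?= option(pair(bool, bool)),  map(S2, nat) =?= map(map(S1, bool), nat).
Delete trivial equation option(pair(bool, bool)) =?= option(pair(bool, bool)).
Decompose map/2: S2 =?= map(S1, bool),  nat =?= nat.
Bind S2 := map(S1, bool); substituting into the one remaining equation that mentions S2 gives: map(map(option(pair(int, map(S1, bool))), string), bool) =?= map(map(E, string), bool). Substituting into the earlier binding gives R := pair(int, map(S1, bool)).
Delete trivial equation nat =?= nat.
Decompose option/1: either(S1, int) =?= either(pair(bool, S1), int).
Decompose either/2: S1 =?= pair(bool, S1),  int =?= int.
Occurs check fails: S1 occurs in pair(bool, S1); the equation S1 =?= pair(bool, S1) has no finite solution.

FAIL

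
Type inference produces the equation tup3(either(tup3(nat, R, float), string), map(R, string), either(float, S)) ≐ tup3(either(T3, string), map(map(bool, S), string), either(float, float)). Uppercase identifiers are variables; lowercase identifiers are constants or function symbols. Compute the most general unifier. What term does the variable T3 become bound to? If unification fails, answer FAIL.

tup3(nat, map(bool, float), float)

Decompose tup3/3: either(tup3(nat, R, float), string) ≐ either(T3, string),  map(R, string) ≐ map(map(bool, S), string),  either(float, S) ≐ either(float, float).
Decompose either/2: tup3(nat, R, float) ≐ T3,  string ≐ string.
Bind T3 := tup3(nat, R, float); no other remaining equation mentions T3.
Delete trivial equation string ≐ string.
Decompose map/2: R ≐ map(bool, S),  string ≐ string.
Bind R := map(bool, S); no other remaining equation mentions R. Substituting into the earlier binding gives T3 := tup3(nat, map(bool, S), float).
Delete trivial equation string ≐ string.
Decompose either/2: float ≐ float,  S ≐ float.
Delete trivial equation float ≐ float.
Bind S := float. Substituting into the earlier bindings gives T3 := tup3(nat, map(bool, float), float), R := map(bool, float).
MGU = { T3 -> tup3(nat, map(bool, float), float), R -> map(bool, float), S -> float }, so T3 -> tup3(nat, map(bool, float), float).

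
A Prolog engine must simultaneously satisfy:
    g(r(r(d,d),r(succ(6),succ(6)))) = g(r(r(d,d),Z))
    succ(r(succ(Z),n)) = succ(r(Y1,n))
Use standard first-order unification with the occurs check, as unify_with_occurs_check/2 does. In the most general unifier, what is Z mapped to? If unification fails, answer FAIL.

r(succ(6),succ(6))

Decompose g/1: r(r(d,d),r(succ(6),succ(6))) = r(r(d,d),Z).
Decompose r/2: r(d,d) = r(d,d),  r(succ(6),succ(6)) = Z.
Delete trivial equation r(d,d) = r(d,d).
Bind Z := r(succ(6),succ(6)); substituting into the remaining equation gives: succ(r(succ(r(succ(6),succ(6))),n)) = succ(r(Y1,n)).
Decompose succ/1: r(succ(r(succ(6),succ(6))),n) = r(Y1,n).
Decompose r/2: succ(r(succ(6),succ(6))) = Y1,  n = n.
Bind Y1 := succ(r(succ(6),succ(6))); no other remaining equation mentions Y1.
Delete trivial equation n = n.
MGU = { Z ↦ r(succ(6),succ(6)), Y1 ↦ succ(r(succ(6),succ(6))) }, so Z ↦ r(succ(6),succ(6)).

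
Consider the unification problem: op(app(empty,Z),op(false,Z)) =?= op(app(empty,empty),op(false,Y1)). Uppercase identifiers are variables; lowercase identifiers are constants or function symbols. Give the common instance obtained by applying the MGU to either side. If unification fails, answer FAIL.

op(app(empty,empty),op(false,empty))

Decompose op/2: app(empty,Z) =?= app(empty,empty),  op(false,Z) =?= op(false,Y1).
Decompose app/2: empty =?= empty,  Z =?= empty.
Delete trivial equation empty =?= empty.
Bind Z := empty; substituting into the remaining equation gives: op(false,empty) =?= op(false,Y1).
Decompose op/2: false =?= false,  empty =?= Y1.
Delete trivial equation false =?= false.
Bind Y1 := empty.
Applying the MGU to either side gives op(app(empty,empty),op(false,empty)).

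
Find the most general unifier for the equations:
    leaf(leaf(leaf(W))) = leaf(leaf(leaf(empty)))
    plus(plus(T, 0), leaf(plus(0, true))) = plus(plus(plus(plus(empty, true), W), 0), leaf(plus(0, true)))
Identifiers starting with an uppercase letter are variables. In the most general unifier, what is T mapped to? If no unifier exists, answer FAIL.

plus(plus(empty, true), empty)

Decompose leaf/1: leaf(leaf(W)) = leaf(leaf(empty)).
Decompose leaf/1: leaf(W) = leaf(empty).
Decompose leaf/1: W = empty.
Bind W := empty; substituting into the remaining equation gives: plus(plus(T, 0), leaf(plus(0, true))) = plus(plus(plus(plus(empty, true), empty), 0), leaf(plus(0, true))).
Decompose plus/2: plus(T, 0) = plus(plus(plus(empty, true), empty), 0),  leaf(plus(0, true)) = leaf(plus(0, true)).
Decompose plus/2: T = plus(plus(empty, true), empty),  0 = 0.
Bind T := plus(plus(empty, true), empty); no other remaining equation mentions T.
Delete trivial equation 0 = 0.
Delete trivial equation leaf(plus(0, true)) = leaf(plus(0, true)).
MGU = { W := empty, T := plus(plus(empty, true), empty) }, so T := plus(plus(empty, true), empty).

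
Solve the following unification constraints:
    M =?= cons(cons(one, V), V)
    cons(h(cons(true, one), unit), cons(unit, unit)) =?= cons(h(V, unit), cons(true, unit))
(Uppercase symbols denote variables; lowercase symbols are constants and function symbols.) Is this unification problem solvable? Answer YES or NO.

NO

Bind M := cons(cons(one, V), V); no other remaining equation mentions M.
Decompose cons/2: h(cons(true, one), unit) =?= h(V, unit),  cons(unit, unit) =?= cons(true, unit).
Decompose h/2: cons(true, one) =?= V,  unit =?= unit.
Bind V := cons(true, one); no other remaining equation mentions V. Substituting into the earlier binding gives M := cons(cons(one, cons(true, one)), cons(true, one)).
Delete trivial equation unit =?= unit.
Decompose cons/2: unit =?= true,  unit =?= unit.
Clash: constants unit and true differ; no unifier exists.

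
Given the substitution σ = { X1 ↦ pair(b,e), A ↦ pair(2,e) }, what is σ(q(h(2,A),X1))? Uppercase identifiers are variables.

Replace each occurrence of X1 with pair(b,e).
Replace each occurrence of A with pair(2,e).
Result: q(h(2,pair(2,e)),pair(b,e)).

q(h(2,pair(2,e)),pair(b,e))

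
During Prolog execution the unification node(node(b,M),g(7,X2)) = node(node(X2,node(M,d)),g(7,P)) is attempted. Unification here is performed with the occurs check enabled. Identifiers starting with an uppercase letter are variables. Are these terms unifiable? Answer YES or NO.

Decompose node/2: node(b,M) = node(X2,node(M,d)),  g(7,X2) = g(7,P).
Decompose node/2: b = X2,  M = node(M,d).
Bind X2 := b; substituting into the one remaining equation that mentions X2 gives: g(7,b) = g(7,P).
Occurs check fails: M occurs in node(M,d); the equation M = node(M,d) has no finite solution.

NO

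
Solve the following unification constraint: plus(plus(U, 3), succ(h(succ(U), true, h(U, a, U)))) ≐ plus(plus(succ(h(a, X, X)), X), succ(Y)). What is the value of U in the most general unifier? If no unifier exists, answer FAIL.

Decompose plus/2: plus(U, 3) ≐ plus(succ(h(a, X, X)), X),  succ(h(succ(U), true, h(U, a, U))) ≐ succ(Y).
Decompose plus/2: U ≐ succ(h(a, X, X)),  3 ≐ X.
Bind U := succ(h(a, X, X)); substituting into the one remaining equation that mentions U gives: succ(h(succ(succ(h(a, X, X))), true, h(succ(h(a, X, X)), a, succ(h(a, X, X))))) ≐ succ(Y).
Bind X := 3; substituting into the remaining equation gives: succ(h(succ(succ(h(a, 3, 3))), true, h(succ(h(a, 3, 3)), a, succ(h(a, 3, 3))))) ≐ succ(Y). Substituting into the earlier binding gives U := succ(h(a, 3, 3)).
Decompose succ/1: h(succ(succ(h(a, 3, 3))), true, h(succ(h(a, 3, 3)), a, succ(h(a, 3, 3)))) ≐ Y.
Bind Y := h(succ(succ(h(a, 3, 3))), true, h(succ(h(a, 3, 3)), a, succ(h(a, 3, 3)))).
MGU = { U := succ(h(a, 3, 3)), X := 3, Y := h(succ(succ(h(a, 3, 3))), true, h(succ(h(a, 3, 3)), a, succ(h(a, 3, 3)))) }, so U := succ(h(a, 3, 3)).

succ(h(a, 3, 3))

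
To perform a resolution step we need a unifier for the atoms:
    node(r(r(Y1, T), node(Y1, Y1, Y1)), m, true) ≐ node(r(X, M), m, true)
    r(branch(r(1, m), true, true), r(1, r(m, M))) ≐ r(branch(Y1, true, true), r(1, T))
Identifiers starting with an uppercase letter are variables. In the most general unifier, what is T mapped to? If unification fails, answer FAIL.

r(m, node(r(1, m), r(1, m), r(1, m)))

Decompose node/3: r(r(Y1, T), node(Y1, Y1, Y1)) ≐ r(X, M),  m ≐ m,  true ≐ true.
Decompose r/2: r(Y1, T) ≐ X,  node(Y1, Y1, Y1) ≐ M.
Bind X := r(Y1, T); no other remaining equation mentions X.
Bind M := node(Y1, Y1, Y1); substituting into the one remaining equation that mentions M gives: r(branch(r(1, m), true, true), r(1, r(m, node(Y1, Y1, Y1)))) ≐ r(branch(Y1, true, true), r(1, T)).
Delete trivial equation m ≐ m.
Delete trivial equation true ≐ true.
Decompose r/2: branch(r(1, m), true, true) ≐ branch(Y1, true, true),  r(1, r(m, node(Y1, Y1, Y1))) ≐ r(1, T).
Decompose branch/3: r(1, m) ≐ Y1,  true ≐ true,  true ≐ true.
Bind Y1 := r(1, m); substituting into the one remaining equation that mentions Y1 gives: r(1, r(m, node(r(1, m), r(1, m), r(1, m)))) ≐ r(1, T). Substituting into the earlier bindings gives X := r(r(1, m), T), M := node(r(1, m), r(1, m), r(1, m)).
Delete trivial equation true ≐ true.
Delete trivial equation true ≐ true.
Decompose r/2: 1 ≐ 1,  r(m, node(r(1, m), r(1, m), r(1, m))) ≐ T.
Delete trivial equation 1 ≐ 1.
Bind T := r(m, node(r(1, m), r(1, m), r(1, m))). Substituting into the earlier binding gives X := r(r(1, m), r(m, node(r(1, m), r(1, m), r(1, m)))).
MGU = { X -> r(r(1, m), r(m, node(r(1, m), r(1, m), r(1, m)))), M -> node(r(1, m), r(1, m), r(1, m)), Y1 -> r(1, m), T -> r(m, node(r(1, m), r(1, m), r(1, m))) }, so T -> r(m, node(r(1, m), r(1, m), r(1, m))).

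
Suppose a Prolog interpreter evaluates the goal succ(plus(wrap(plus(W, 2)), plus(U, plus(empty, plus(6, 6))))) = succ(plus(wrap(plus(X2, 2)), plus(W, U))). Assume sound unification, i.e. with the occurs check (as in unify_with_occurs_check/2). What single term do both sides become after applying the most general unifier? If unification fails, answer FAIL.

succ(plus(wrap(plus(plus(empty, plus(6, 6)), 2)), plus(plus(empty, plus(6, 6)), plus(empty, plus(6, 6)))))

Decompose succ/1: plus(wrap(plus(W, 2)), plus(U, plus(empty, plus(6, 6)))) = plus(wrap(plus(X2, 2)), plus(W, U)).
Decompose plus/2: wrap(plus(W, 2)) = wrap(plus(X2, 2)),  plus(U, plus(empty, plus(6, 6))) = plus(W, U).
Decompose wrap/1: plus(W, 2) = plus(X2, 2).
Decompose plus/2: W = X2,  2 = 2.
Bind W := X2; substituting into the one remaining equation that mentions W gives: plus(U, plus(empty, plus(6, 6))) = plus(X2, U).
Delete trivial equation 2 = 2.
Decompose plus/2: U = X2,  plus(empty, plus(6, 6)) = U.
Bind U := X2; substituting into the remaining equation gives: plus(empty, plus(6, 6)) = X2.
Bind X2 := plus(empty, plus(6, 6)). Substituting into the earlier bindings gives W := plus(empty, plus(6, 6)), U := plus(empty, plus(6, 6)).
Applying the MGU to either side gives succ(plus(wrap(plus(plus(empty, plus(6, 6)), 2)), plus(plus(empty, plus(6, 6)), plus(empty, plus(6, 6))))).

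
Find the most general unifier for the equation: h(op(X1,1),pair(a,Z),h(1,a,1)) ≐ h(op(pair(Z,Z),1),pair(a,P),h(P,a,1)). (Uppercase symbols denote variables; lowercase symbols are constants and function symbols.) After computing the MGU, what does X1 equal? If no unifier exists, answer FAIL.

Decompose h/3: op(X1,1) ≐ op(pair(Z,Z),1),  pair(a,Z) ≐ pair(a,P),  h(1,a,1) ≐ h(P,a,1).
Decompose op/2: X1 ≐ pair(Z,Z),  1 ≐ 1.
Bind X1 := pair(Z,Z); no other remaining equation mentions X1.
Delete trivial equation 1 ≐ 1.
Decompose pair/2: a ≐ a,  Z ≐ P.
Delete trivial equation a ≐ a.
Bind Z := P; no other remaining equation mentions Z. Substituting into the earlier binding gives X1 := pair(P,P).
Decompose h/3: 1 ≐ P,  a ≐ a,  1 ≐ 1.
Bind P := 1; no other remaining equation mentions P. Substituting into the earlier bindings gives X1 := pair(1,1), Z := 1.
Delete trivial equation a ≐ a.
Delete trivial equation 1 ≐ 1.
MGU = { X1 ↦ pair(1,1), Z ↦ 1, P ↦ 1 }, so X1 ↦ pair(1,1).

pair(1,1)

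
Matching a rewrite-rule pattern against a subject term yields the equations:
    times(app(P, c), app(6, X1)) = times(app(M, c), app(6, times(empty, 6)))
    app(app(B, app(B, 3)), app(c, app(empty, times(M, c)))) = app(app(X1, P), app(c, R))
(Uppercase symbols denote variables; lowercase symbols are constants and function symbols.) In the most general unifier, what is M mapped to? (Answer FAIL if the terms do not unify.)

app(times(empty, 6), 3)

Decompose times/2: app(P, c) = app(M, c),  app(6, X1) = app(6, times(empty, 6)).
Decompose app/2: P = M,  c = c.
Bind P := M; substituting into the one remaining equation that mentions P gives: app(app(B, app(B, 3)), app(c, app(empty, times(M, c)))) = app(app(X1, M), app(c, R)).
Delete trivial equation c = c.
Decompose app/2: 6 = 6,  X1 = times(empty, 6).
Delete trivial equation 6 = 6.
Bind X1 := times(empty, 6); substituting into the remaining equation gives: app(app(B, app(B, 3)), app(c, app(empty, times(M, c)))) = app(app(times(empty, 6), M), app(c, R)).
Decompose app/2: app(B, app(B, 3)) = app(times(empty, 6), M),  app(c, app(empty, times(M, c))) = app(c, R).
Decompose app/2: B = times(empty, 6),  app(B, 3) = M.
Bind B := times(empty, 6); substituting into the one remaining equation that mentions B gives: app(times(empty, 6), 3) = M.
Bind M := app(times(empty, 6), 3); substituting into the remaining equation gives: app(c, app(empty, times(app(times(empty, 6), 3), c))) = app(c, R). Substituting into the earlier binding gives P := app(times(empty, 6), 3).
Decompose app/2: c = c,  app(empty, times(app(times(empty, 6), 3), c)) = R.
Delete trivial equation c = c.
Bind R := app(empty, times(app(times(empty, 6), 3), c)).
MGU = { P ↦ app(times(empty, 6), 3), X1 ↦ times(empty, 6), B ↦ times(empty, 6), M ↦ app(times(empty, 6), 3), R ↦ app(empty, times(app(times(empty, 6), 3), c)) }, so M ↦ app(times(empty, 6), 3).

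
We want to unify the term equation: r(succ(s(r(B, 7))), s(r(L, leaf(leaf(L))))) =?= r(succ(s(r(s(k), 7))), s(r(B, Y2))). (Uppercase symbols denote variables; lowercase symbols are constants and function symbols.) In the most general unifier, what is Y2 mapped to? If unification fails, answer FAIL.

Decompose r/2: succ(s(r(B, 7))) =?= succ(s(r(s(k), 7))),  s(r(L, leaf(leaf(L)))) =?= s(r(B, Y2)).
Decompose succ/1: s(r(B, 7)) =?= s(r(s(k), 7)).
Decompose s/1: r(B, 7) =?= r(s(k), 7).
Decompose r/2: B =?= s(k),  7 =?= 7.
Bind B := s(k); substituting into the one remaining equation that mentions B gives: s(r(L, leaf(leaf(L)))) =?= s(r(s(k), Y2)).
Delete trivial equation 7 =?= 7.
Decompose s/1: r(L, leaf(leaf(L))) =?= r(s(k), Y2).
Decompose r/2: L =?= s(k),  leaf(leaf(L)) =?= Y2.
Bind L := s(k); substituting into the remaining equation gives: leaf(leaf(s(k))) =?= Y2.
Bind Y2 := leaf(leaf(s(k))).
MGU = { B := s(k), L := s(k), Y2 := leaf(leaf(s(k))) }, so Y2 := leaf(leaf(s(k))).

leaf(leaf(s(k)))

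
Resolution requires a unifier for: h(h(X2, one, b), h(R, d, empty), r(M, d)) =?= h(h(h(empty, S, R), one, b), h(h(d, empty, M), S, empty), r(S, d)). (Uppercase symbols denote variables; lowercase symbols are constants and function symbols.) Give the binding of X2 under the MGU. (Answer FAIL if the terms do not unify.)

Decompose h/3: h(X2, one, b) =?= h(h(empty, S, R), one, b),  h(R, d, empty) =?= h(h(d, empty, M), S, empty),  r(M, d) =?= r(S, d).
Decompose h/3: X2 =?= h(empty, S, R),  one =?= one,  b =?= b.
Bind X2 := h(empty, S, R); no other remaining equation mentions X2.
Delete trivial equation one =?= one.
Delete trivial equation b =?= b.
Decompose h/3: R =?= h(d, empty, M),  d =?= S,  empty =?= empty.
Bind R := h(d, empty, M); no other remaining equation mentions R. Substituting into the earlier binding gives X2 := h(empty, S, h(d, empty, M)).
Bind S := d; substituting into the one remaining equation that mentions S gives: r(M, d) =?= r(d, d). Substituting into the earlier binding gives X2 := h(empty, d, h(d, empty, M)).
Delete trivial equation empty =?= empty.
Decompose r/2: M =?= d,  d =?= d.
Bind M := d; no other remaining equation mentions M. Substituting into the earlier bindings gives X2 := h(empty, d, h(d, empty, d)), R := h(d, empty, d).
Delete trivial equation d =?= d.
MGU = { X2 -> h(empty, d, h(d, empty, d)), R -> h(d, empty, d), S -> d, M -> d }, so X2 -> h(empty, d, h(d, empty, d)).

h(empty, d, h(d, empty, d))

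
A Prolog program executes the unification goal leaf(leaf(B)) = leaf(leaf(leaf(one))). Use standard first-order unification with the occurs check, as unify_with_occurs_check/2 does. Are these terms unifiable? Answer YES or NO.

Decompose leaf/1: leaf(B) = leaf(leaf(one)).
Decompose leaf/1: B = leaf(one).
Bind B := leaf(one).
No equations remain and no clash or occurs-check failure arose, so a unifier exists.

YES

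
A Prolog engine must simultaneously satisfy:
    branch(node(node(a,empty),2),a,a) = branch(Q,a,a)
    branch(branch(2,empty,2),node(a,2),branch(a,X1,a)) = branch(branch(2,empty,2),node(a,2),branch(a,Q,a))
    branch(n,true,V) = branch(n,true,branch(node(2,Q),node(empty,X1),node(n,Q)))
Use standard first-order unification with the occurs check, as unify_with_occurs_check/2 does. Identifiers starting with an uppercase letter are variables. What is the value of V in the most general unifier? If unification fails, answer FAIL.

Decompose branch/3: node(node(a,empty),2) = Q,  a = a,  a = a.
Bind Q := node(node(a,empty),2); substituting into the 2 remaining equations that mention Q gives: branch(branch(2,empty,2),node(a,2),branch(a,X1,a)) = branch(branch(2,empty,2),node(a,2),branch(a,node(node(a,empty),2),a)),  branch(n,true,V) = branch(n,true,branch(node(2,node(node(a,empty),2)),node(empty,X1),node(n,node(node(a,empty),2)))).
Delete trivial equation a = a.
Delete trivial equation a = a.
Decompose branch/3: branch(2,empty,2) = branch(2,empty,2),  node(a,2) = node(a,2),  branch(a,X1,a) = branch(a,node(node(a,empty),2),a).
Delete trivial equation branch(2,empty,2) = branch(2,empty,2).
Delete trivial equation node(a,2) = node(a,2).
Decompose branch/3: a = a,  X1 = node(node(a,empty),2),  a = a.
Delete trivial equation a = a.
Bind X1 := node(node(a,empty),2); substituting into the one remaining equation that mentions X1 gives: branch(n,true,V) = branch(n,true,branch(node(2,node(node(a,empty),2)),node(empty,node(node(a,empty),2)),node(n,node(node(a,empty),2)))).
Delete trivial equation a = a.
Decompose branch/3: n = n,  true = true,  V = branch(node(2,node(node(a,empty),2)),node(empty,node(node(a,empty),2)),node(n,node(node(a,empty),2))).
Delete trivial equation n = n.
Delete trivial equation true = true.
Bind V := branch(node(2,node(node(a,empty),2)),node(empty,node(node(a,empty),2)),node(n,node(node(a,empty),2))).
MGU = { Q ↦ node(node(a,empty),2), X1 ↦ node(node(a,empty),2), V ↦ branch(node(2,node(node(a,empty),2)),node(empty,node(node(a,empty),2)),node(n,node(node(a,empty),2))) }, so V ↦ branch(node(2,node(node(a,empty),2)),node(empty,node(node(a,empty),2)),node(n,node(node(a,empty),2))).

branch(node(2,node(node(a,empty),2)),node(empty,node(node(a,empty),2)),node(n,node(node(a,empty),2)))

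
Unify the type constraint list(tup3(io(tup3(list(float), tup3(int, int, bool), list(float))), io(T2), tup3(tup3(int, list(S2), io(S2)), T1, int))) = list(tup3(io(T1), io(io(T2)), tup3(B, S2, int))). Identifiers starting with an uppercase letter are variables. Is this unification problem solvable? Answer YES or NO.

NO

Decompose list/1: tup3(io(tup3(list(float), tup3(int, int, bool), list(float))), io(T2), tup3(tup3(int, list(S2), io(S2)), T1, int)) = tup3(io(T1), io(io(T2)), tup3(B, S2, int)).
Decompose tup3/3: io(tup3(list(float), tup3(int, int, bool), list(float))) = io(T1),  io(T2) = io(io(T2)),  tup3(tup3(int, list(S2), io(S2)), T1, int) = tup3(B, S2, int).
Decompose io/1: tup3(list(float), tup3(int, int, bool), list(float)) = T1.
Bind T1 := tup3(list(float), tup3(int, int, bool), list(float)); substituting into the one remaining equation that mentions T1 gives: tup3(tup3(int, list(S2), io(S2)), tup3(list(float), tup3(int, int, bool), list(float)), int) = tup3(B, S2, int).
Decompose io/1: T2 = io(T2).
Occurs check fails: T2 occurs in io(T2); the equation T2 = io(T2) has no finite solution.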